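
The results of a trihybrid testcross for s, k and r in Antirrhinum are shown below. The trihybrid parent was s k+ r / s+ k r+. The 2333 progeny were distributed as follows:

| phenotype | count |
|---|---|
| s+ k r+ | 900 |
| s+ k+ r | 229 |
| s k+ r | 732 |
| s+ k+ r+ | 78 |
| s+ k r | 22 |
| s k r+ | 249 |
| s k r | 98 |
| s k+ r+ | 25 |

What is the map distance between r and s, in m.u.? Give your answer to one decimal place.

22.5 m.u.

The two rarest classes, s k+ r+ and s+ k r, are the double crossovers. Comparing them with the parentals, only the r allele has switched, so r is the middle locus and the order is k – r – s.
Crossovers in the r–s interval produce the single-crossover classes s+ k+ r and s k r+ (229 + 249 = 478) plus the double crossovers (47).
RF(r–s) = (478 + 47) / 2333 = 525/2333 = 0.2250 → 22.5 m.u.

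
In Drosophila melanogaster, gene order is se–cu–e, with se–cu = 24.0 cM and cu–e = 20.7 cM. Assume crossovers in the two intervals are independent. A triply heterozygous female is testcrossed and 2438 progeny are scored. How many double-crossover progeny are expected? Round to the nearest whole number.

Map distances give recombination frequencies of 0.240 and 0.207 for the two intervals.
With no interference, expected double-crossover frequency = 0.240 × 0.207 = 0.04968.
Expected number = 0.04968 × 2438 = 121.12 ≈ 121.

121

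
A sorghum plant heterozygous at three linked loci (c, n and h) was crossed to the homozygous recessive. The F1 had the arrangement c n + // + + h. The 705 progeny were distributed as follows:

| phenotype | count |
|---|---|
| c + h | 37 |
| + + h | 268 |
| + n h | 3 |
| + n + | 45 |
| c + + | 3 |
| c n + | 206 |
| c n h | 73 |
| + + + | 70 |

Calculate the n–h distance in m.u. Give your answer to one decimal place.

21.1 m.u.

The two rarest classes, c + + and + n h, are the double crossovers. Comparing them with the parentals, only the n allele has switched, so n is the middle locus and the order is h – n – c.
Crossovers in the h–n interval produce the single-crossover classes c n h and + + + (73 + 70 = 143) plus the double crossovers (6).
RF(h–n) = (143 + 6) / 705 = 149/705 = 0.2113 → 21.1 m.u.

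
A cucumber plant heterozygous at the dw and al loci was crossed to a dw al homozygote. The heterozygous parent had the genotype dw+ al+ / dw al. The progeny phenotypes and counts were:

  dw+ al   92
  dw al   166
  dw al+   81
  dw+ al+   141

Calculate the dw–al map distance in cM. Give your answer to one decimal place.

The recombinant classes are dw+ al and dw al+: 92 + 81 = 173.
Recombination frequency = 173/480 = 0.3604 ≈ 36.0%, i.e. 36.0 cM.

36.0 cM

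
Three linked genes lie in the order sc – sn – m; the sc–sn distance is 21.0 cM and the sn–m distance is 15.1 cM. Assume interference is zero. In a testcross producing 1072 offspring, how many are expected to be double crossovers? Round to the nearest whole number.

Map distances give recombination frequencies of 0.210 and 0.151 for the two intervals.
With no interference, expected double-crossover frequency = 0.210 × 0.151 = 0.03171.
Expected number = 0.03171 × 1072 = 33.99 ≈ 34.

34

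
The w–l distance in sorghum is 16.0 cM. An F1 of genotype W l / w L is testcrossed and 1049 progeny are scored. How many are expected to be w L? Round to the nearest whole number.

441

A map distance of 16.0 cM corresponds to a recombination frequency of 0.160.
The F1 is W l / w L, so w L is a parental gamete class with expected frequency (1 − r)/2 = 0.840/2 = 0.4200.
Expected number = 0.4200 × 1049 = 440.58 ≈ 441.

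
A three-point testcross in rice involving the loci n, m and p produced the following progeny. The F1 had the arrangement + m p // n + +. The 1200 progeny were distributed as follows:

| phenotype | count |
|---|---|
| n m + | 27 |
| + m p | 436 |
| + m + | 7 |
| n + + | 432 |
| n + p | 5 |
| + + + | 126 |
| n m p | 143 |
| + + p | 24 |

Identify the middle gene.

p

The two rarest classes, + m + and n + p, are the double crossovers. Comparing them with the parentals, only the p allele has switched, so p is the middle locus and the order is n – p – m.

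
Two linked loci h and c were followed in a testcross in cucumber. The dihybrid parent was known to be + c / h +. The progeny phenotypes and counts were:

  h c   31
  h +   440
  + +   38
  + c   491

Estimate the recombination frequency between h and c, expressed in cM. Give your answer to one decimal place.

6.9 cM

The recombinant classes are + + and h c: 38 + 31 = 69.
Recombination frequency = 69/1000 = 0.0690 ≈ 6.9%, i.e. 6.9 cM.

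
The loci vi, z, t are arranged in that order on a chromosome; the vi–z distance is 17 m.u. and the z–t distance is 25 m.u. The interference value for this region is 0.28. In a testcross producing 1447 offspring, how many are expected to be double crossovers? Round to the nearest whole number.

44

Map distances give recombination frequencies of 0.170 and 0.250 for the two intervals.
With interference 0.28 (so coincidence = 0.72), expected double-crossover frequency = 0.170 × 0.250 × 0.72 = 0.03060.
Expected number = 0.03060 × 1447 = 44.28 ≈ 44.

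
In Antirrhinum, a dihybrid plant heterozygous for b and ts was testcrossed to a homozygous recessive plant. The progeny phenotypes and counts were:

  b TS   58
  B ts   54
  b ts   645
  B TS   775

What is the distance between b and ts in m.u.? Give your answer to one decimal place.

The two most frequent classes, B TS (775) and b ts (645), are the parental types, so the F1 was B TS / b ts.
The recombinant classes are B ts and b TS: 54 + 58 = 112.
Recombination frequency = 112/1532 = 0.0731 ≈ 7.3%, i.e. 7.3 m.u.

7.3 m.u.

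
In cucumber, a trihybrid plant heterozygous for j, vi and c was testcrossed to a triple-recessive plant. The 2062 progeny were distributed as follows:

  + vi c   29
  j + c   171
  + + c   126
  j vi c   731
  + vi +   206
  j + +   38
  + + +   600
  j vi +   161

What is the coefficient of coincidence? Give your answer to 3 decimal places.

0.879

The two most frequent reciprocal classes, + + + and j vi c, are the parental types, so the F1 was + + + / j vi c.
The two rarest classes, j + + and + vi c, are the double crossovers. Comparing them with the parentals, only the j allele has switched, so j is the middle locus and the order is vi – j – c.
vi–j: (377 + 67)/2062 = 0.2153; j–c: (287 + 67)/2062 = 0.1717.
Expected DCO frequency = 0.2153 × 0.1717 ≈ 0.03697; observed = 67/2062 ≈ 0.03249.
Coefficient of coincidence = 0.03249/0.03697 ≈ 0.879.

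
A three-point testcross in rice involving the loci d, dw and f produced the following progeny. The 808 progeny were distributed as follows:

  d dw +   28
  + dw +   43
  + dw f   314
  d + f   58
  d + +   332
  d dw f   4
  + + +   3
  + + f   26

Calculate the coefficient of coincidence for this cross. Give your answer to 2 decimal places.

0.86

The two most frequent reciprocal classes, d + + and + dw f, are the parental types, so the F1 was d + + / + dw f.
The two rarest classes, + + + and d dw f, are the double crossovers. Comparing them with the parentals, only the d allele has switched, so d is the middle locus and the order is dw – d – f.
dw–d: (54 + 7)/808 = 0.0755; d–f: (101 + 7)/808 = 0.1337.
Expected DCO frequency = 0.0755 × 0.1337 ≈ 0.01009; observed = 7/808 ≈ 0.00866.
Coefficient of coincidence = 0.00866/0.01009 ≈ 0.86.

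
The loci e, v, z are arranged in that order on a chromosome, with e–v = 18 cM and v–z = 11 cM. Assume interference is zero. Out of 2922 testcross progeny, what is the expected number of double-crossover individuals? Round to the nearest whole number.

58

Map distances give recombination frequencies of 0.180 and 0.110 for the two intervals.
With no interference, expected double-crossover frequency = 0.180 × 0.110 = 0.01980.
Expected number = 0.01980 × 2922 = 57.86 ≈ 58.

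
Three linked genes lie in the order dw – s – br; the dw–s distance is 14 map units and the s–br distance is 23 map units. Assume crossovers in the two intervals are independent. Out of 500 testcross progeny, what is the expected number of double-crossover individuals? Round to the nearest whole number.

16

Map distances give recombination frequencies of 0.140 and 0.230 for the two intervals.
With no interference, expected double-crossover frequency = 0.140 × 0.230 = 0.03220.
Expected number = 0.03220 × 500 = 16.10 ≈ 16.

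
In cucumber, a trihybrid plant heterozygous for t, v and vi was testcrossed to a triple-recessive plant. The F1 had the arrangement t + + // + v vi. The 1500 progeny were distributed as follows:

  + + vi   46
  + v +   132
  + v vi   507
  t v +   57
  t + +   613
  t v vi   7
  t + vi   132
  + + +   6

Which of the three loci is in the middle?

t

The two rarest classes, + + + and t v vi, are the double crossovers. Comparing them with the parentals, only the t allele has switched, so t is the middle locus and the order is v – t – vi.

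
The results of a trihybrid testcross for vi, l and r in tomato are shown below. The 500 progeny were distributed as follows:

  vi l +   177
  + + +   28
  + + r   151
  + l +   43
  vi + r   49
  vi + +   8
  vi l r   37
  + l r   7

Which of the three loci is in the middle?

l

The two most frequent reciprocal classes, + + r and vi l +, are the parental types, so the F1 was + + r / vi l +.
The two rarest classes, + l r and vi + +, are the double crossovers. Comparing them with the parentals, only the l allele has switched, so l is the middle locus and the order is r – l – vi.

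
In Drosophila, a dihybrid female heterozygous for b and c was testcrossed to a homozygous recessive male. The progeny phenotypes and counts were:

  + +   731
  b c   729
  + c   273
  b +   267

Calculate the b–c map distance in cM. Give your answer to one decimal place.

The two most frequent classes, + + (731) and b c (729), are the parental types, so the F1 was + + / b c.
The recombinant classes are + c and b +: 273 + 267 = 540.
Recombination frequency = 540/2000 = 0.2700 ≈ 27.0%, i.e. 27.0 cM.

27.0 cM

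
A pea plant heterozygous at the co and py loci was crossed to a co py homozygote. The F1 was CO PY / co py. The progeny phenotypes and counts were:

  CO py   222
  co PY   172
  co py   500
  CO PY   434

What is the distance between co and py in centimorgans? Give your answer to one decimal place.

29.7 centimorgans

The recombinant classes are CO py and co PY: 222 + 172 = 394.
Recombination frequency = 394/1328 = 0.2967 ≈ 29.7%, i.e. 29.7 centimorgans.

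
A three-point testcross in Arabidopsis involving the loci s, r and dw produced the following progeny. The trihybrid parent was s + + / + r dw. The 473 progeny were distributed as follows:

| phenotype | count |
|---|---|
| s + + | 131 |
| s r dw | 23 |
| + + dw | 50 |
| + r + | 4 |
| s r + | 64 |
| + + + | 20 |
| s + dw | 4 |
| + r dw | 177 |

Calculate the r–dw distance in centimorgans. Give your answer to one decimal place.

25.8 centimorgans

The two rarest classes, s + dw and + r +, are the double crossovers. Comparing them with the parentals, only the dw allele has switched, so dw is the middle locus and the order is r – dw – s.
Crossovers in the r–dw interval produce the single-crossover classes s r + and + + dw (64 + 50 = 114) plus the double crossovers (8).
RF(r–dw) = (114 + 8) / 473 = 122/473 = 0.2579 → 25.8 centimorgans.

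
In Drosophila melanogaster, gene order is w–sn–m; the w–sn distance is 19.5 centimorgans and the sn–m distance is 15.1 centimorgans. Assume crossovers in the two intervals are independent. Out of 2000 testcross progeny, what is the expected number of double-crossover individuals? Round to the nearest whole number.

59

Map distances give recombination frequencies of 0.195 and 0.151 for the two intervals.
With no interference, expected double-crossover frequency = 0.195 × 0.151 = 0.02944.
Expected number = 0.02944 × 2000 = 58.89 ≈ 59.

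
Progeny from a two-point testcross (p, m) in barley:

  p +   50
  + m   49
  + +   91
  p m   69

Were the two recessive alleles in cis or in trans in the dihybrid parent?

The two most frequent classes are + + (91) and p m (69); these are the parental (non-recombinant) types.
So the F1 carried + + on one chromosome and p m on the other — the recessive alleles are on the same chromosome (cis / coupling).

cis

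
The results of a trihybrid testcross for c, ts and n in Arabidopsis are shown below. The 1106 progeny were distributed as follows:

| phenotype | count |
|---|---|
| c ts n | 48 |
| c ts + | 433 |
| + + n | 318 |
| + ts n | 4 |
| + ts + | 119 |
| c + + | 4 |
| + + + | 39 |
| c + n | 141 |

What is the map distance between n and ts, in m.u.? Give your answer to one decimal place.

The two most frequent reciprocal classes, c ts + and + + n, are the parental types, so the F1 was c ts + / + + n.
The two rarest classes, c + + and + ts n, are the double crossovers. Comparing them with the parentals, only the ts allele has switched, so ts is the middle locus and the order is n – ts – c.
Crossovers in the n–ts interval produce the single-crossover classes c ts n and + + + (48 + 39 = 87) plus the double crossovers (8).
RF(n–ts) = (87 + 8) / 1106 = 95/1106 = 0.0859 → 8.6 m.u.

8.6 m.u.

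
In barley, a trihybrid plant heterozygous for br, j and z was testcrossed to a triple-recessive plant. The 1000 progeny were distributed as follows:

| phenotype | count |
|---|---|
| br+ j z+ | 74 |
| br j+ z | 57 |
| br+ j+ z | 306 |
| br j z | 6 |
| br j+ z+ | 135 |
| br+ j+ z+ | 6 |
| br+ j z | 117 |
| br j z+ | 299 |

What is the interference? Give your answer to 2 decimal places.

0.68

The two most frequent reciprocal classes, br j z+ and br+ j+ z, are the parental types, so the F1 was br j z+ / br+ j+ z.
The two rarest classes, br j z and br+ j+ z+, are the double crossovers. Comparing them with the parentals, only the z allele has switched, so z is the middle locus and the order is br – z – j.
br–z: (131 + 12)/1000 = 0.1430; z–j: (252 + 12)/1000 = 0.2640.
Expected DCO frequency = 0.1430 × 0.2640 ≈ 0.03775; observed = 12/1000 ≈ 0.01200.
Coefficient of coincidence = 0.01200/0.03775 ≈ 0.32; interference = 1 − 0.32 = 0.68.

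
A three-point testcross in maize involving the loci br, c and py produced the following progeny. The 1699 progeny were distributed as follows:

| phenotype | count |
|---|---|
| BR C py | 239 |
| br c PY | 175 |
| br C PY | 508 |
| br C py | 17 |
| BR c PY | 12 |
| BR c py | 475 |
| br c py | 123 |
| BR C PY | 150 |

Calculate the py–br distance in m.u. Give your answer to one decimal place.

17.8 m.u.

The two most frequent reciprocal classes, br C PY and BR c py, are the parental types, so the F1 was br C PY / BR c py.
The two rarest classes, br C py and BR c PY, are the double crossovers. Comparing them with the parentals, only the py allele has switched, so py is the middle locus and the order is br – py – c.
Crossovers in the br–py interval produce the single-crossover classes BR C PY and br c py (150 + 123 = 273) plus the double crossovers (29).
RF(br–py) = (273 + 29) / 1699 = 302/1699 = 0.1778 → 17.8 m.u.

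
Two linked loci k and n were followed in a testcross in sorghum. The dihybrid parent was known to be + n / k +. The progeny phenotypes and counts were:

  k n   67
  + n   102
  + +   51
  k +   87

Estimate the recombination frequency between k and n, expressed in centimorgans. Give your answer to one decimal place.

38.4 centimorgans

The recombinant classes are + + and k n: 51 + 67 = 118.
Recombination frequency = 118/307 = 0.3844 ≈ 38.4%, i.e. 38.4 centimorgans.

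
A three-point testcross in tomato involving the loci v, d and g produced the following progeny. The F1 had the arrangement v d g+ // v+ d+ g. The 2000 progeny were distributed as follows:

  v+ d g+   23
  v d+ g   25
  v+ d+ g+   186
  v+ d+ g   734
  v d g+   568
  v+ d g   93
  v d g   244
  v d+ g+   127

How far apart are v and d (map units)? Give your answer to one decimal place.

The two rarest classes, v+ d g+ and v d+ g, are the double crossovers. Comparing them with the parentals, only the v allele has switched, so v is the middle locus and the order is d – v – g.
Crossovers in the d–v interval produce the single-crossover classes v d+ g+ and v+ d g (127 + 93 = 220) plus the double crossovers (48).
RF(d–v) = (220 + 48) / 2000 = 268/2000 = 0.1340 → 13.4 map units.

13.4 map units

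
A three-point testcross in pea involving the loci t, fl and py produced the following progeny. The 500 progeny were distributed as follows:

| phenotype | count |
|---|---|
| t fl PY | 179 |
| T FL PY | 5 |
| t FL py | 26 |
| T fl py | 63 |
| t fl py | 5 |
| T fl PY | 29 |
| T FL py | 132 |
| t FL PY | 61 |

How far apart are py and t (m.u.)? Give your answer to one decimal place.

13.0 m.u.

The two most frequent reciprocal classes, t fl PY and T FL py, are the parental types, so the F1 was t fl PY / T FL py.
The two rarest classes, t fl py and T FL PY, are the double crossovers. Comparing them with the parentals, only the py allele has switched, so py is the middle locus and the order is t – py – fl.
Crossovers in the t–py interval produce the single-crossover classes T fl PY and t FL py (29 + 26 = 55) plus the double crossovers (10).
RF(t–py) = (55 + 10) / 500 = 65/500 = 0.1300 → 13.0 m.u.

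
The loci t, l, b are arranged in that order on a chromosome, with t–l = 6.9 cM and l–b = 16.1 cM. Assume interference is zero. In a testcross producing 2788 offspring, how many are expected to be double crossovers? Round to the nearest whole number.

Map distances give recombination frequencies of 0.069 and 0.161 for the two intervals.
With no interference, expected double-crossover frequency = 0.069 × 0.161 = 0.01111.
Expected number = 0.01111 × 2788 = 30.97 ≈ 31.

31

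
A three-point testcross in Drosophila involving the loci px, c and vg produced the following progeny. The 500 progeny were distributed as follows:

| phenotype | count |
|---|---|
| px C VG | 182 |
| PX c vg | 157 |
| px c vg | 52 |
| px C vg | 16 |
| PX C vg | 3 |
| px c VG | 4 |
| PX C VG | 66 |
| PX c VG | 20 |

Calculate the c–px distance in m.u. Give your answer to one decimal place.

The two most frequent reciprocal classes, PX c vg and px C VG, are the parental types, so the F1 was PX c vg / px C VG.
The two rarest classes, PX C vg and px c VG, are the double crossovers. Comparing them with the parentals, only the c allele has switched, so c is the middle locus and the order is px – c – vg.
Crossovers in the px–c interval produce the single-crossover classes px c vg and PX C VG (52 + 66 = 118) plus the double crossovers (7).
RF(px–c) = (118 + 7) / 500 = 125/500 = 0.2500 → 25.0 m.u.

25.0 m.u.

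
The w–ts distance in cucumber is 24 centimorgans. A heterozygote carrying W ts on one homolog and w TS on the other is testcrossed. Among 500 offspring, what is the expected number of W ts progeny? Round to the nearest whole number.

190

A map distance of 24 centimorgans corresponds to a recombination frequency of 0.240.
The F1 is W ts / w TS, so W ts is a parental gamete class with expected frequency (1 − r)/2 = 0.760/2 = 0.3800.
Expected number = 0.3800 × 500 = 190.00 ≈ 190.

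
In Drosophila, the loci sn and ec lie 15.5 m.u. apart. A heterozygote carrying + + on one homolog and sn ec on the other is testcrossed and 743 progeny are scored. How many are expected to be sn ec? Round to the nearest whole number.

A map distance of 15.5 m.u. corresponds to a recombination frequency of 0.155.
The F1 is + + / sn ec, so sn ec is a parental gamete class with expected frequency (1 − r)/2 = 0.845/2 = 0.4225.
Expected number = 0.4225 × 743 = 313.92 ≈ 314.

314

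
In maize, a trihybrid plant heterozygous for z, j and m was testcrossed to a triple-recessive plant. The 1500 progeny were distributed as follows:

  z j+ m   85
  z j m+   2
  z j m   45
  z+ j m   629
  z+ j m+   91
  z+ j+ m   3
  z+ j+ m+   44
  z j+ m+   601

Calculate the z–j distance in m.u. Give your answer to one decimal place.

The two most frequent reciprocal classes, z+ j m and z j+ m+, are the parental types, so the F1 was z+ j m / z j+ m+.
The two rarest classes, z+ j+ m and z j m+, are the double crossovers. Comparing them with the parentals, only the j allele has switched, so j is the middle locus and the order is m – j – z.
Crossovers in the j–z interval produce the single-crossover classes z j m and z+ j+ m+ (45 + 44 = 89) plus the double crossovers (5).
RF(j–z) = (89 + 5) / 1500 = 94/1500 = 0.0627 → 6.3 m.u.

6.3 m.u.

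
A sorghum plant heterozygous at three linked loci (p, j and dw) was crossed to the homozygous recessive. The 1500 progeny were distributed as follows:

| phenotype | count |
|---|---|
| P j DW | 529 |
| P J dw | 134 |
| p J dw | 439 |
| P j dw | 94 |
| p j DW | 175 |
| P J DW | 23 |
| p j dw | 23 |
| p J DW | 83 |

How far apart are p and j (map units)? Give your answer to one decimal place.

The two most frequent reciprocal classes, P j DW and p J dw, are the parental types, so the F1 was P j DW / p J dw.
The two rarest classes, P J DW and p j dw, are the double crossovers. Comparing them with the parentals, only the j allele has switched, so j is the middle locus and the order is dw – j – p.
Crossovers in the j–p interval produce the single-crossover classes p j DW and P J dw (175 + 134 = 309) plus the double crossovers (46).
RF(j–p) = (309 + 46) / 1500 = 355/1500 = 0.2367 → 23.7 map units.

23.7 map units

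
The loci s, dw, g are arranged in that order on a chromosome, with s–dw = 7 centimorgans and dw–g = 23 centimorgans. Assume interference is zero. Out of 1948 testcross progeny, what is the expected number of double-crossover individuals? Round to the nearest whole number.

Map distances give recombination frequencies of 0.070 and 0.230 for the two intervals.
With no interference, expected double-crossover frequency = 0.070 × 0.230 = 0.01610.
Expected number = 0.01610 × 1948 = 31.36 ≈ 31.

31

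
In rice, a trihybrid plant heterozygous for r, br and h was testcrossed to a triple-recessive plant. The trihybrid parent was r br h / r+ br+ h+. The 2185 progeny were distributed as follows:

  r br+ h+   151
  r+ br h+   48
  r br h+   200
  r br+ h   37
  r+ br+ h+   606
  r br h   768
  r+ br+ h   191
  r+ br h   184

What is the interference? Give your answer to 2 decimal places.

0.07

The two rarest classes, r br+ h and r+ br h+, are the double crossovers. Comparing them with the parentals, only the br allele has switched, so br is the middle locus and the order is h – br – r.
h–br: (391 + 85)/2185 = 0.2178; br–r: (335 + 85)/2185 = 0.1922.
Expected DCO frequency = 0.2178 × 0.1922 ≈ 0.04186; observed = 85/2185 ≈ 0.03890.
Coefficient of coincidence = 0.03890/0.04186 ≈ 0.93; interference = 1 − 0.93 = 0.07.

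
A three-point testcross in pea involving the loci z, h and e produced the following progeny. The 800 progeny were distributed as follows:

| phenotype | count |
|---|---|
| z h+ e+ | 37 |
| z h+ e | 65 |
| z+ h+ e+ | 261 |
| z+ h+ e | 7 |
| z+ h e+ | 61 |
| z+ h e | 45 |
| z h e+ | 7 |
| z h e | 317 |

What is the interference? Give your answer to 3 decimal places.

0.167

The two most frequent reciprocal classes, z+ h+ e+ and z h e, are the parental types, so the F1 was z+ h+ e+ / z h e.
The two rarest classes, z+ h+ e and z h e+, are the double crossovers. Comparing them with the parentals, only the e allele has switched, so e is the middle locus and the order is h – e – z.
h–e: (126 + 14)/800 = 0.1750; e–z: (82 + 14)/800 = 0.1200.
Expected DCO frequency = 0.1750 × 0.1200 ≈ 0.02100; observed = 14/800 ≈ 0.01750.
Coefficient of coincidence = 0.01750/0.02100 ≈ 0.833; interference = 1 − 0.833 = 0.167.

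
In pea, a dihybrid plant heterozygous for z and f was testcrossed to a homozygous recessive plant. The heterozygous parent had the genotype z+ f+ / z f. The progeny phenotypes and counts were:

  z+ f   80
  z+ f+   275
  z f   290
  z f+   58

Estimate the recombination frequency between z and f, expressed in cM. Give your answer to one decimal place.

The recombinant classes are z+ f and z f+: 80 + 58 = 138.
Recombination frequency = 138/703 = 0.1963 ≈ 19.6%, i.e. 19.6 cM.

19.6 cM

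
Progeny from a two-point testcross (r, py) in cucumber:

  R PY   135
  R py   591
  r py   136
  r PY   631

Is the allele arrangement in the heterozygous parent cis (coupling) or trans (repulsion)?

The two most frequent classes are R py (591) and r PY (631); these are the parental (non-recombinant) types.
So the F1 carried R py on one chromosome and r PY on the other — the recessive alleles are on opposite chromosomes (trans / repulsion).

trans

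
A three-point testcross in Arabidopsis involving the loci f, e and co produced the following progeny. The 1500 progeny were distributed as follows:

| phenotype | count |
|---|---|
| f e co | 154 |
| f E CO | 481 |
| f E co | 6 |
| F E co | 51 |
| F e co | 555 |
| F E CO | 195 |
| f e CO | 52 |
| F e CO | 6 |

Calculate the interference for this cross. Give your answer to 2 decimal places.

0.57

The two most frequent reciprocal classes, f E CO and F e co, are the parental types, so the F1 was f E CO / F e co.
The two rarest classes, f E co and F e CO, are the double crossovers. Comparing them with the parentals, only the co allele has switched, so co is the middle locus and the order is e – co – f.
e–co: (103 + 12)/1500 = 0.0767; co–f: (349 + 12)/1500 = 0.2407.
Expected DCO frequency = 0.0767 × 0.2407 ≈ 0.01846; observed = 12/1500 ≈ 0.00800.
Coefficient of coincidence = 0.00800/0.01846 ≈ 0.43; interference = 1 − 0.43 = 0.57.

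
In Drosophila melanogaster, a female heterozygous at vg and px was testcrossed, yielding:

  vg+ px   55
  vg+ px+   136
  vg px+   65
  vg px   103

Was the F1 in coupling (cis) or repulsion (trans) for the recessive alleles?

cis

The two most frequent classes are vg+ px+ (136) and vg px (103); these are the parental (non-recombinant) types.
So the F1 carried vg+ px+ on one chromosome and vg px on the other — the recessive alleles are on the same chromosome (cis / coupling).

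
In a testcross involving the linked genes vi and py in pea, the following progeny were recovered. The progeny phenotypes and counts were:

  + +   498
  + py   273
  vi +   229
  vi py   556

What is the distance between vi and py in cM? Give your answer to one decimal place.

32.3 cM

The two most frequent classes, + + (498) and vi py (556), are the parental types, so the F1 was + + / vi py.
The recombinant classes are + py and vi +: 273 + 229 = 502.
Recombination frequency = 502/1556 = 0.3226 ≈ 32.3%, i.e. 32.3 cM.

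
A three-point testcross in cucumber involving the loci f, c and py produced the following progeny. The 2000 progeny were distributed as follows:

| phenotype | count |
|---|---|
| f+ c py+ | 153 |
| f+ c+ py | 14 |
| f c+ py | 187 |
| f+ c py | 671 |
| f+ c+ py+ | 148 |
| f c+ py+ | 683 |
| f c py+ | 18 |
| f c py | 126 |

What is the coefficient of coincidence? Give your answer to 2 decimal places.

0.56

The two most frequent reciprocal classes, f+ c py and f c+ py+, are the parental types, so the F1 was f+ c py / f c+ py+.
The two rarest classes, f+ c+ py and f c py+, are the double crossovers. Comparing them with the parentals, only the c allele has switched, so c is the middle locus and the order is f – c – py.
f–c: (274 + 32)/2000 = 0.1530; c–py: (340 + 32)/2000 = 0.1860.
Expected DCO frequency = 0.1530 × 0.1860 ≈ 0.02846; observed = 32/2000 ≈ 0.01600.
Coefficient of coincidence = 0.01600/0.02846 ≈ 0.56.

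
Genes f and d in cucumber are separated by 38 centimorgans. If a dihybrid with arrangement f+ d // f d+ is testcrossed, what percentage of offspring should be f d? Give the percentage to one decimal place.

A map distance of 38 centimorgans corresponds to a recombination frequency of 0.380.
The F1 is f+ d / f d+, so f d is a recombinant gamete class with expected frequency r/2 = 0.380/2 = 0.1900.
That is 0.1900 = 19.0% of the progeny.

19.0%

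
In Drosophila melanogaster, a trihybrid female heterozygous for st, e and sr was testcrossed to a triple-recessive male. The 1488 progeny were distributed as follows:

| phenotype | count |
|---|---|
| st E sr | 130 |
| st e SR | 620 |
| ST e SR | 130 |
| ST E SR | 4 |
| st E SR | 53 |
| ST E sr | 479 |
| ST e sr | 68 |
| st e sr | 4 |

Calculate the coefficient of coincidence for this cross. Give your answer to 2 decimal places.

The two most frequent reciprocal classes, st e SR and ST E sr, are the parental types, so the F1 was st e SR / ST E sr.
The two rarest classes, st e sr and ST E SR, are the double crossovers. Comparing them with the parentals, only the sr allele has switched, so sr is the middle locus and the order is e – sr – st.
e–sr: (121 + 8)/1488 = 0.0867; sr–st: (260 + 8)/1488 = 0.1801.
Expected DCO frequency = 0.0867 × 0.1801 ≈ 0.01561; observed = 8/1488 ≈ 0.00538.
Coefficient of coincidence = 0.00538/0.01561 ≈ 0.34.

0.34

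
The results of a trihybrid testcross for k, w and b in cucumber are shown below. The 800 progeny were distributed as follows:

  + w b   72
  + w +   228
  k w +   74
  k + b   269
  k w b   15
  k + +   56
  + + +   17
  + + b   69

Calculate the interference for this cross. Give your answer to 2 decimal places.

0.09

The two most frequent reciprocal classes, k + b and + w +, are the parental types, so the F1 was k + b / + w +.
The two rarest classes, k w b and + + +, are the double crossovers. Comparing them with the parentals, only the w allele has switched, so w is the middle locus and the order is b – w – k.
b–w: (128 + 32)/800 = 0.2000; w–k: (143 + 32)/800 = 0.2188.
Expected DCO frequency = 0.2000 × 0.2188 ≈ 0.04376; observed = 32/800 ≈ 0.04000.
Coefficient of coincidence = 0.04000/0.04376 ≈ 0.91; interference = 1 − 0.91 = 0.09.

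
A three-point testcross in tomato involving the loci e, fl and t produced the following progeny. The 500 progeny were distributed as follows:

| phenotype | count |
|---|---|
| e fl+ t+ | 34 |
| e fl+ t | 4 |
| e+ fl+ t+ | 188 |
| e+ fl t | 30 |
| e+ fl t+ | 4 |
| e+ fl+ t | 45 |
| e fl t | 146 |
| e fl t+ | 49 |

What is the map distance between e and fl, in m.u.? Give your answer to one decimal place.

The two most frequent reciprocal classes, e+ fl+ t+ and e fl t, are the parental types, so the F1 was e+ fl+ t+ / e fl t.
The two rarest classes, e+ fl t+ and e fl+ t, are the double crossovers. Comparing them with the parentals, only the fl allele has switched, so fl is the middle locus and the order is e – fl – t.
Crossovers in the e–fl interval produce the single-crossover classes e fl+ t+ and e+ fl t (34 + 30 = 64) plus the double crossovers (8).
RF(e–fl) = (64 + 8) / 500 = 72/500 = 0.1440 → 14.4 m.u.

14.4 m.u.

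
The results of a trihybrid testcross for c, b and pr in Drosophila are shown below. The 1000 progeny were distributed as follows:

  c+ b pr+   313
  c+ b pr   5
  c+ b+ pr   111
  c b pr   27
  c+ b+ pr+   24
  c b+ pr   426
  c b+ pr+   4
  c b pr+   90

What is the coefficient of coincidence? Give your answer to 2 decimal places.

0.71

The two most frequent reciprocal classes, c b+ pr and c+ b pr+, are the parental types, so the F1 was c b+ pr / c+ b pr+.
The two rarest classes, c b+ pr+ and c+ b pr, are the double crossovers. Comparing them with the parentals, only the pr allele has switched, so pr is the middle locus and the order is c – pr – b.
c–pr: (201 + 9)/1000 = 0.2100; pr–b: (51 + 9)/1000 = 0.0600.
Expected DCO frequency = 0.2100 × 0.0600 ≈ 0.01260; observed = 9/1000 ≈ 0.00900.
Coefficient of coincidence = 0.00900/0.01260 ≈ 0.71.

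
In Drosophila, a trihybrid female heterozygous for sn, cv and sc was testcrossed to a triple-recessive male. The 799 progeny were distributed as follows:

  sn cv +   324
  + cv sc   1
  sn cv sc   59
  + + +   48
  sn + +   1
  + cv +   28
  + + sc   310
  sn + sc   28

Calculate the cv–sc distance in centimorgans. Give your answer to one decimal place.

13.6 centimorgans

The two most frequent reciprocal classes, + + sc and sn cv +, are the parental types, so the F1 was + + sc / sn cv +.
The two rarest classes, + cv sc and sn + +, are the double crossovers. Comparing them with the parentals, only the cv allele has switched, so cv is the middle locus and the order is sc – cv – sn.
Crossovers in the sc–cv interval produce the single-crossover classes + + + and sn cv sc (48 + 59 = 107) plus the double crossovers (2).
RF(sc–cv) = (107 + 2) / 799 = 109/799 = 0.1364 → 13.6 centimorgans.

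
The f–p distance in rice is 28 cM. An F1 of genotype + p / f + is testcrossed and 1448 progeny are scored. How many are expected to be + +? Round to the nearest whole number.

A map distance of 28 cM corresponds to a recombination frequency of 0.280.
The F1 is + p / f +, so + + is a recombinant gamete class with expected frequency r/2 = 0.280/2 = 0.1400.
Expected number = 0.1400 × 1448 = 202.72 ≈ 203.

203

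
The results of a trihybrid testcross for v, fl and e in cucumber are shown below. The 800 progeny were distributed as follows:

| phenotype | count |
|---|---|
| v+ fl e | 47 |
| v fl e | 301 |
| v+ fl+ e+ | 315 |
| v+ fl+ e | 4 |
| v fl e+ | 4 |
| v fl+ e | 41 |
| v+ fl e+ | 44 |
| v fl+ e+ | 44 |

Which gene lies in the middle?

The two most frequent reciprocal classes, v fl e and v+ fl+ e+, are the parental types, so the F1 was v fl e / v+ fl+ e+.
The two rarest classes, v fl e+ and v+ fl+ e, are the double crossovers. Comparing them with the parentals, only the e allele has switched, so e is the middle locus and the order is fl – e – v.

e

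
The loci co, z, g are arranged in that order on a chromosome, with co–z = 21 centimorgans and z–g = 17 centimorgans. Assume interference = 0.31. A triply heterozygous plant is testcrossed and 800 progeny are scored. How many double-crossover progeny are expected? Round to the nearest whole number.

20

Map distances give recombination frequencies of 0.210 and 0.170 for the two intervals.
With interference 0.31 (so coincidence = 0.69), expected double-crossover frequency = 0.210 × 0.170 × 0.69 = 0.02463.
Expected number = 0.02463 × 800 = 19.71 ≈ 20.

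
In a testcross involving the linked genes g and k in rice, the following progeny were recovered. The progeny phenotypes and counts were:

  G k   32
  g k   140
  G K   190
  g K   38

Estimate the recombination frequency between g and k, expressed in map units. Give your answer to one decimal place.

17.5 map units

The two most frequent classes, G K (190) and g k (140), are the parental types, so the F1 was G K / g k.
The recombinant classes are G k and g K: 32 + 38 = 70.
Recombination frequency = 70/400 = 0.1750 ≈ 17.5%, i.e. 17.5 map units.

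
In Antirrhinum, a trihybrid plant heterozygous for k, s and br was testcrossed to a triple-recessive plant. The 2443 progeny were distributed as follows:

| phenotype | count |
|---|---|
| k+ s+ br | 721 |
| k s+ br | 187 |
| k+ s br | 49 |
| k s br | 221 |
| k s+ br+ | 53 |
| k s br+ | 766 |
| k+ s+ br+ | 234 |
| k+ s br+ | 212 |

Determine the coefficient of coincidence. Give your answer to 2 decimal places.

0.89

The two most frequent reciprocal classes, k+ s+ br and k s br+, are the parental types, so the F1 was k+ s+ br / k s br+.
The two rarest classes, k+ s br and k s+ br+, are the double crossovers. Comparing them with the parentals, only the s allele has switched, so s is the middle locus and the order is br – s – k.
br–s: (455 + 102)/2443 = 0.2280; s–k: (399 + 102)/2443 = 0.2051.
Expected DCO frequency = 0.2280 × 0.2051 ≈ 0.04676; observed = 102/2443 ≈ 0.04175.
Coefficient of coincidence = 0.04175/0.04676 ≈ 0.89.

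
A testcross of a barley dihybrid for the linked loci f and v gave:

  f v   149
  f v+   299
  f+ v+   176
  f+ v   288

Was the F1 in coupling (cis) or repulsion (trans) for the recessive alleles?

trans

The two most frequent classes are f+ v (288) and f v+ (299); these are the parental (non-recombinant) types.
So the F1 carried f+ v on one chromosome and f v+ on the other — the recessive alleles are on opposite chromosomes (trans / repulsion).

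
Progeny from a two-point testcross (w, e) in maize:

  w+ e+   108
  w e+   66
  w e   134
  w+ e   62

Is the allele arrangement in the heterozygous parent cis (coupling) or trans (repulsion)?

cis

The two most frequent classes are w+ e+ (108) and w e (134); these are the parental (non-recombinant) types.
So the F1 carried w+ e+ on one chromosome and w e on the other — the recessive alleles are on the same chromosome (cis / coupling).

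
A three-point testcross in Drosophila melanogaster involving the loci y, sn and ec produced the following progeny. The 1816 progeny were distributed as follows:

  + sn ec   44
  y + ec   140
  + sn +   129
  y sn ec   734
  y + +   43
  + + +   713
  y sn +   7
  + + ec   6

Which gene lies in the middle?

ec

The two most frequent reciprocal classes, + + + and y sn ec, are the parental types, so the F1 was + + + / y sn ec.
The two rarest classes, + + ec and y sn +, are the double crossovers. Comparing them with the parentals, only the ec allele has switched, so ec is the middle locus and the order is y – ec – sn.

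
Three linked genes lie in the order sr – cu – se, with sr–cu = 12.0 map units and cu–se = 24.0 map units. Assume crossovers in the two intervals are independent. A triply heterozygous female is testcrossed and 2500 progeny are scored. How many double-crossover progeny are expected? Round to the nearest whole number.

72

Map distances give recombination frequencies of 0.120 and 0.240 for the two intervals.
With no interference, expected double-crossover frequency = 0.120 × 0.240 = 0.02880.
Expected number = 0.02880 × 2500 = 72.00 ≈ 72.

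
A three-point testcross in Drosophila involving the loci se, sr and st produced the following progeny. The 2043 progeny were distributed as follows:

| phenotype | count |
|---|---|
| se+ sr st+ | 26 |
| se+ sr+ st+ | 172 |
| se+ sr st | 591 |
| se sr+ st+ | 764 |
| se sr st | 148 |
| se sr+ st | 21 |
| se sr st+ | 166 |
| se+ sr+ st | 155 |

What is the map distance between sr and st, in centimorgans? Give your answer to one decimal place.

18.0 centimorgans

The two most frequent reciprocal classes, se+ sr st and se sr+ st+, are the parental types, so the F1 was se+ sr st / se sr+ st+.
The two rarest classes, se+ sr st+ and se sr+ st, are the double crossovers. Comparing them with the parentals, only the st allele has switched, so st is the middle locus and the order is se – st – sr.
Crossovers in the st–sr interval produce the single-crossover classes se+ sr+ st and se sr st+ (155 + 166 = 321) plus the double crossovers (47).
RF(st–sr) = (321 + 47) / 2043 = 368/2043 = 0.1801 → 18.0 centimorgans.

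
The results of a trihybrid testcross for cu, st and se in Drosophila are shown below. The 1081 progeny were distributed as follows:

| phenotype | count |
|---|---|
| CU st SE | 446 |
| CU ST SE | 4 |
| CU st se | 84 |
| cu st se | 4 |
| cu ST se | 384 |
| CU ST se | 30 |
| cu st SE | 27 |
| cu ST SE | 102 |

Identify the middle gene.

The two most frequent reciprocal classes, CU st SE and cu ST se, are the parental types, so the F1 was CU st SE / cu ST se.
The two rarest classes, CU ST SE and cu st se, are the double crossovers. Comparing them with the parentals, only the st allele has switched, so st is the middle locus and the order is se – st – cu.

st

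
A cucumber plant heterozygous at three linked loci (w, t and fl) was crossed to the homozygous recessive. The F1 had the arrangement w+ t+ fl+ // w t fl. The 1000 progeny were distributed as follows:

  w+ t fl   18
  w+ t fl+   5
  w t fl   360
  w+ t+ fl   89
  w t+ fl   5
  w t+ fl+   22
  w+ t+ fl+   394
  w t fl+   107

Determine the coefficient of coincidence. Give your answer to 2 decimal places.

0.97

The two rarest classes, w+ t fl+ and w t+ fl, are the double crossovers. Comparing them with the parentals, only the t allele has switched, so t is the middle locus and the order is w – t – fl.
w–t: (40 + 10)/1000 = 0.0500; t–fl: (196 + 10)/1000 = 0.2060.
Expected DCO frequency = 0.0500 × 0.2060 ≈ 0.01030; observed = 10/1000 ≈ 0.01000.
Coefficient of coincidence = 0.01000/0.01030 ≈ 0.97.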